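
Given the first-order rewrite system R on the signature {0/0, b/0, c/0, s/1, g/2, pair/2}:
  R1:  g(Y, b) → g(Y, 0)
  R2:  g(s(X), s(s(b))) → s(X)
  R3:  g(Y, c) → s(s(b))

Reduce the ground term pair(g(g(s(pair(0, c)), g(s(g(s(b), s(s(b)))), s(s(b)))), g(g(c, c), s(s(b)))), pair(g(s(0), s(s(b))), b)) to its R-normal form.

1. pair(g(g(s(pair(0, c)), g(s(g(s(b), s(s(b)))), s(s(b)))), g(g(c, c), s(s(b)))), pair(g(s(0), s(s(b))), b))  →  pair(g(g(s(pair(0, c)), s(g(s(b), s(s(b))))), g(g(c, c), s(s(b)))), pair(g(s(0), s(s(b))), b))   [R2 at 1.1.2]
2. pair(g(g(s(pair(0, c)), s(g(s(b), s(s(b))))), g(g(c, c), s(s(b)))), pair(g(s(0), s(s(b))), b))  →  pair(g(g(s(pair(0, c)), s(s(b))), g(g(c, c), s(s(b)))), pair(g(s(0), s(s(b))), b))   [R2 at 1.1.2.1]
3. pair(g(g(s(pair(0, c)), s(s(b))), g(g(c, c), s(s(b)))), pair(g(s(0), s(s(b))), b))  →  pair(g(s(pair(0, c)), g(g(c, c), s(s(b)))), pair(g(s(0), s(s(b))), b))   [R2 at 1.1]
4. pair(g(s(pair(0, c)), g(g(c, c), s(s(b)))), pair(g(s(0), s(s(b))), b))  →  pair(g(s(pair(0, c)), g(s(s(b)), s(s(b)))), pair(g(s(0), s(s(b))), b))   [R3 at 1.2.1]
5. pair(g(s(pair(0, c)), g(s(s(b)), s(s(b)))), pair(g(s(0), s(s(b))), b))  →  pair(g(s(pair(0, c)), s(s(b))), pair(g(s(0), s(s(b))), b))   [R2 at 1.2]
6. pair(g(s(pair(0, c)), s(s(b))), pair(g(s(0), s(s(b))), b))  →  pair(s(pair(0, c)), pair(g(s(0), s(s(b))), b))   [R2 at 1]
7. pair(s(pair(0, c)), pair(g(s(0), s(s(b))), b))  →  pair(s(pair(0, c)), pair(s(0), b))   [R2 at 2.1]

pair(s(pair(0, c)), pair(s(0), b))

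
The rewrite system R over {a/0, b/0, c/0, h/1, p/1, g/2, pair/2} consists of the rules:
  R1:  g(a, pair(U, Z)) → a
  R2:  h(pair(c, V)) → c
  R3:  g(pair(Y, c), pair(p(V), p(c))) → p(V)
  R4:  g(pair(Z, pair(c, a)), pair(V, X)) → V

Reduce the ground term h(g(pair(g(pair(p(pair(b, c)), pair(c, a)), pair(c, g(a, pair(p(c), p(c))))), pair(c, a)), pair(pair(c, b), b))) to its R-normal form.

c

1. h(g(pair(g(pair(p(pair(b, c)), pair(c, a)), pair(c, g(a, pair(p(c), p(c))))), pair(c, a)), pair(pair(c, b), b)))  →  h(pair(c, b))   [R4 at 1]
2. h(pair(c, b))  →  c   [R2 at ε]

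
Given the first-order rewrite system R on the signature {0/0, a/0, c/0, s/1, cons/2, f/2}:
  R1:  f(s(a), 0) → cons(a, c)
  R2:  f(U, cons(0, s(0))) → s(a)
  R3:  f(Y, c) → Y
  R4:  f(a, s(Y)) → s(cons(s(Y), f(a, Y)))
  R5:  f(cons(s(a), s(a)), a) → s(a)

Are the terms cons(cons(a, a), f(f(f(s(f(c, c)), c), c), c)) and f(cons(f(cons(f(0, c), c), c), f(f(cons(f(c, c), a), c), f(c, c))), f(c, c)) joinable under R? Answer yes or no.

no — NF(t₁) = cons(cons(a, a), s(c)), NF(t₂) = cons(cons(0, c), cons(c, a))

Reduce t₁ = cons(cons(a, a), f(f(f(s(f(c, c)), c), c), c)):
1. cons(cons(a, a), f(f(f(s(f(c, c)), c), c), c))  →  cons(cons(a, a), f(f(s(f(c, c)), c), c))   [R3 at 2]
2. cons(cons(a, a), f(f(s(f(c, c)), c), c))  →  cons(cons(a, a), f(s(f(c, c)), c))   [R3 at 2]
3. cons(cons(a, a), f(s(f(c, c)), c))  →  cons(cons(a, a), s(f(c, c)))   [R3 at 2]
4. cons(cons(a, a), s(f(c, c)))  →  cons(cons(a, a), s(c))   [R3 at 2.1]

Reduce t₂ = f(cons(f(cons(f(0, c), c), c), f(f(cons(f(c, c), a), c), f(c, c))), f(c, c)):
1. f(cons(f(cons(f(0, c), c), c), f(f(cons(f(c, c), a), c), f(c, c))), f(c, c))  →  f(cons(cons(f(0, c), c), f(f(cons(f(c, c), a), c), f(c, c))), f(c, c))   [R3 at 1.1]
2. f(cons(cons(f(0, c), c), f(f(cons(f(c, c), a), c), f(c, c))), f(c, c))  →  f(cons(cons(0, c), f(f(cons(f(c, c), a), c), f(c, c))), f(c, c))   [R3 at 1.1.1]
3. f(cons(cons(0, c), f(f(cons(f(c, c), a), c), f(c, c))), f(c, c))  →  f(cons(cons(0, c), f(cons(f(c, c), a), f(c, c))), f(c, c))   [R3 at 1.2.1]
4. f(cons(cons(0, c), f(cons(f(c, c), a), f(c, c))), f(c, c))  →  f(cons(cons(0, c), f(cons(c, a), f(c, c))), f(c, c))   [R3 at 1.2.1.1]
5. f(cons(cons(0, c), f(cons(c, a), f(c, c))), f(c, c))  →  f(cons(cons(0, c), f(cons(c, a), c)), f(c, c))   [R3 at 1.2.2]
6. f(cons(cons(0, c), f(cons(c, a), c)), f(c, c))  →  f(cons(cons(0, c), cons(c, a)), f(c, c))   [R3 at 1.2]
7. f(cons(cons(0, c), cons(c, a)), f(c, c))  →  f(cons(cons(0, c), cons(c, a)), c)   [R3 at 2]
8. f(cons(cons(0, c), cons(c, a)), c)  →  cons(cons(0, c), cons(c, a))   [R3 at ε]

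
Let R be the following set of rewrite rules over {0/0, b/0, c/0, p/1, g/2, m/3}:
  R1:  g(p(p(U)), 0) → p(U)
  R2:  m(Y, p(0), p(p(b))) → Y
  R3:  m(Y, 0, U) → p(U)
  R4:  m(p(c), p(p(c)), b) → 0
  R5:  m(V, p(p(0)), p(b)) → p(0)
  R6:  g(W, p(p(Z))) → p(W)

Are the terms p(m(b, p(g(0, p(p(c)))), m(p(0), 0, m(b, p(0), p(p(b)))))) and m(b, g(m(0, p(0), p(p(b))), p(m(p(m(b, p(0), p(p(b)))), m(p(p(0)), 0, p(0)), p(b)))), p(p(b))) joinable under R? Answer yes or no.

Reduce t₁ = p(m(b, p(g(0, p(p(c)))), m(p(0), 0, m(b, p(0), p(p(b)))))):
1. p(m(b, p(g(0, p(p(c)))), m(p(0), 0, m(b, p(0), p(p(b))))))  →  p(m(b, p(p(0)), m(p(0), 0, m(b, p(0), p(p(b))))))   [R6 at 1.2.1]
2. p(m(b, p(p(0)), m(p(0), 0, m(b, p(0), p(p(b))))))  →  p(m(b, p(p(0)), p(m(b, p(0), p(p(b))))))   [R3 at 1.3]
3. p(m(b, p(p(0)), p(m(b, p(0), p(p(b))))))  →  p(m(b, p(p(0)), p(b)))   [R2 at 1.3.1]
4. p(m(b, p(p(0)), p(b)))  →  p(p(0))   [R5 at 1]

Reduce t₂ = m(b, g(m(0, p(0), p(p(b))), p(m(p(m(b, p(0), p(p(b)))), m(p(p(0)), 0, p(0)), p(b)))), p(p(b))):
1. m(b, g(m(0, p(0), p(p(b))), p(m(p(m(b, p(0), p(p(b)))), m(p(p(0)), 0, p(0)), p(b)))), p(p(b)))  →  m(b, g(0, p(m(p(m(b, p(0), p(p(b)))), m(p(p(0)), 0, p(0)), p(b)))), p(p(b)))   [R2 at 2.1]
2. m(b, g(0, p(m(p(m(b, p(0), p(p(b)))), m(p(p(0)), 0, p(0)), p(b)))), p(p(b)))  →  m(b, g(0, p(m(p(b), m(p(p(0)), 0, p(0)), p(b)))), p(p(b)))   [R2 at 2.2.1.1.1]
3. m(b, g(0, p(m(p(b), m(p(p(0)), 0, p(0)), p(b)))), p(p(b)))  →  m(b, g(0, p(m(p(b), p(p(0)), p(b)))), p(p(b)))   [R3 at 2.2.1.2]
4. m(b, g(0, p(m(p(b), p(p(0)), p(b)))), p(p(b)))  →  m(b, g(0, p(p(0))), p(p(b)))   [R5 at 2.2.1]
5. m(b, g(0, p(p(0))), p(p(b)))  →  m(b, p(0), p(p(b)))   [R6 at 2]
6. m(b, p(0), p(p(b)))  →  b   [R2 at ε]

no — NF(t₁) = p(p(0)), NF(t₂) = b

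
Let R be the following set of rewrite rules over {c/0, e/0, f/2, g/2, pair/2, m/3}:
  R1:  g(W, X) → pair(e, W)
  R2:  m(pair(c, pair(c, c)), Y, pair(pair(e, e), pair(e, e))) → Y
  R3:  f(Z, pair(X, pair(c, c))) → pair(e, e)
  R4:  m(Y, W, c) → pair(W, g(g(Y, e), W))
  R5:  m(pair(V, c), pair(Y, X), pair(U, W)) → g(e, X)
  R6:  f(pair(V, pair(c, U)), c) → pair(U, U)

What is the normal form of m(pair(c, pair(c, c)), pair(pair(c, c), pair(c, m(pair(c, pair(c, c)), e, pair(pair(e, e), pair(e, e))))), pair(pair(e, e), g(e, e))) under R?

1. m(pair(c, pair(c, c)), pair(pair(c, c), pair(c, m(pair(c, pair(c, c)), e, pair(pair(e, e), pair(e, e))))), pair(pair(e, e), g(e, e)))  →  m(pair(c, pair(c, c)), pair(pair(c, c), pair(c, e)), pair(pair(e, e), g(e, e)))   [R2 at 2.2.2]
2. m(pair(c, pair(c, c)), pair(pair(c, c), pair(c, e)), pair(pair(e, e), g(e, e)))  →  m(pair(c, pair(c, c)), pair(pair(c, c), pair(c, e)), pair(pair(e, e), pair(e, e)))   [R1 at 3.2]
3. m(pair(c, pair(c, c)), pair(pair(c, c), pair(c, e)), pair(pair(e, e), pair(e, e)))  →  pair(pair(c, c), pair(c, e))   [R2 at ε]

pair(pair(c, c), pair(c, e))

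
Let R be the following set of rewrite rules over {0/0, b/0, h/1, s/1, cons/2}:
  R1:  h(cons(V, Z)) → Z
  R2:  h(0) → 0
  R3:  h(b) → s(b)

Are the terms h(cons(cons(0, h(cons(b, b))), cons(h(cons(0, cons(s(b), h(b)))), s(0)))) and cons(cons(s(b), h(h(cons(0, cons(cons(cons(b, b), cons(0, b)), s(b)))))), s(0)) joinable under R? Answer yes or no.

yes — NF(t₁) = cons(cons(s(b), s(b)), s(0)), NF(t₂) = cons(cons(s(b), s(b)), s(0))

Reduce t₁ = h(cons(cons(0, h(cons(b, b))), cons(h(cons(0, cons(s(b), h(b)))), s(0)))):
1. h(cons(cons(0, h(cons(b, b))), cons(h(cons(0, cons(s(b), h(b)))), s(0))))  →  cons(h(cons(0, cons(s(b), h(b)))), s(0))   [R1 at ε]
2. cons(h(cons(0, cons(s(b), h(b)))), s(0))  →  cons(cons(s(b), h(b)), s(0))   [R1 at 1]
3. cons(cons(s(b), h(b)), s(0))  →  cons(cons(s(b), s(b)), s(0))   [R3 at 1.2]

Reduce t₂ = cons(cons(s(b), h(h(cons(0, cons(cons(cons(b, b), cons(0, b)), s(b)))))), s(0)):
1. cons(cons(s(b), h(h(cons(0, cons(cons(cons(b, b), cons(0, b)), s(b)))))), s(0))  →  cons(cons(s(b), h(cons(cons(cons(b, b), cons(0, b)), s(b)))), s(0))   [R1 at 1.2.1]
2. cons(cons(s(b), h(cons(cons(cons(b, b), cons(0, b)), s(b)))), s(0))  →  cons(cons(s(b), s(b)), s(0))   [R1 at 1.2]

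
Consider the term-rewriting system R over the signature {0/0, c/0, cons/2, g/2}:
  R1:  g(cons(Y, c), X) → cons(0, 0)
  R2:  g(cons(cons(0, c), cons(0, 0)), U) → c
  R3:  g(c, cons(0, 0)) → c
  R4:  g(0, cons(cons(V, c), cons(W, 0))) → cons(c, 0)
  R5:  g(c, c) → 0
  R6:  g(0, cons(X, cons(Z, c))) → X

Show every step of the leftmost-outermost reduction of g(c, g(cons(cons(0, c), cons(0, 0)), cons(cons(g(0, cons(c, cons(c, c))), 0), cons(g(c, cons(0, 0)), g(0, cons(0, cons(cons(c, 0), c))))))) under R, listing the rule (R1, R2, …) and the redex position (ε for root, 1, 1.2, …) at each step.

0

1. g(c, g(cons(cons(0, c), cons(0, 0)), cons(cons(g(0, cons(c, cons(c, c))), 0), cons(g(c, cons(0, 0)), g(0, cons(0, cons(cons(c, 0), c)))))))  →  g(c, c)   [R2 at 2]
2. g(c, c)  →  0   [R5 at ε]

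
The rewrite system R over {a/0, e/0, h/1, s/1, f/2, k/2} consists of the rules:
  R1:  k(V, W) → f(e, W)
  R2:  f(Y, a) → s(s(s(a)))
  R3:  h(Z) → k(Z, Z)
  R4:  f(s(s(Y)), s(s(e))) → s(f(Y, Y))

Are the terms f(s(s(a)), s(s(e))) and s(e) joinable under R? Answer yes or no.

Reduce t₁ = f(s(s(a)), s(s(e))):
1. f(s(s(a)), s(s(e)))  →  s(f(a, a))   [R4 at ε]
2. s(f(a, a))  →  s(s(s(s(a))))   [R2 at 1]

Reduce t₂ = s(e):

no — NF(t₁) = s(s(s(s(a)))), NF(t₂) = s(e)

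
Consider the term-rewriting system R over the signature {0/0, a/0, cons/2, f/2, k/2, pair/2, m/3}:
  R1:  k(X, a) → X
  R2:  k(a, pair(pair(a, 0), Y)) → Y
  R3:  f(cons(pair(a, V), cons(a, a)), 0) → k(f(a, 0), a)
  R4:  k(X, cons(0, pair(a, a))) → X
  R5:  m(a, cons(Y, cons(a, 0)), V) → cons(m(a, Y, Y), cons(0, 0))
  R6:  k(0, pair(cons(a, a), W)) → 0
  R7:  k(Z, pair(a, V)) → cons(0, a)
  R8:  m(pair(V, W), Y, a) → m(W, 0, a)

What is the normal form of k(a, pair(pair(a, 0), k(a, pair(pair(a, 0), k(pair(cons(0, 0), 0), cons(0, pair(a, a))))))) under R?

pair(cons(0, 0), 0)

1. k(a, pair(pair(a, 0), k(a, pair(pair(a, 0), k(pair(cons(0, 0), 0), cons(0, pair(a, a)))))))  →  k(a, pair(pair(a, 0), k(pair(cons(0, 0), 0), cons(0, pair(a, a)))))   [R2 at ε]
2. k(a, pair(pair(a, 0), k(pair(cons(0, 0), 0), cons(0, pair(a, a)))))  →  k(pair(cons(0, 0), 0), cons(0, pair(a, a)))   [R2 at ε]
3. k(pair(cons(0, 0), 0), cons(0, pair(a, a)))  →  pair(cons(0, 0), 0)   [R4 at ε]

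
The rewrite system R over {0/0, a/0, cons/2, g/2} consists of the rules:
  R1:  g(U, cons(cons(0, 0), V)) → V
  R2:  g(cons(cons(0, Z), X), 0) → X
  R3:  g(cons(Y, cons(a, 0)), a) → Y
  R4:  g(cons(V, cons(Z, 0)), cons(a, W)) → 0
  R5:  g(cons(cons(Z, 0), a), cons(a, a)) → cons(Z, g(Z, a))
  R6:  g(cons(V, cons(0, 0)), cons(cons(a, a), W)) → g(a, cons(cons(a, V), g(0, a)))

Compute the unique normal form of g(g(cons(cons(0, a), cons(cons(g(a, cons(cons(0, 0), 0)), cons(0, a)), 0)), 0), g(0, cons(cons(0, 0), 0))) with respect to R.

0

1. g(g(cons(cons(0, a), cons(cons(g(a, cons(cons(0, 0), 0)), cons(0, a)), 0)), 0), g(0, cons(cons(0, 0), 0)))  →  g(cons(cons(g(a, cons(cons(0, 0), 0)), cons(0, a)), 0), g(0, cons(cons(0, 0), 0)))   [R2 at 1]
2. g(cons(cons(g(a, cons(cons(0, 0), 0)), cons(0, a)), 0), g(0, cons(cons(0, 0), 0)))  →  g(cons(cons(0, cons(0, a)), 0), g(0, cons(cons(0, 0), 0)))   [R1 at 1.1.1]
3. g(cons(cons(0, cons(0, a)), 0), g(0, cons(cons(0, 0), 0)))  →  g(cons(cons(0, cons(0, a)), 0), 0)   [R1 at 2]
4. g(cons(cons(0, cons(0, a)), 0), 0)  →  0   [R2 at ε]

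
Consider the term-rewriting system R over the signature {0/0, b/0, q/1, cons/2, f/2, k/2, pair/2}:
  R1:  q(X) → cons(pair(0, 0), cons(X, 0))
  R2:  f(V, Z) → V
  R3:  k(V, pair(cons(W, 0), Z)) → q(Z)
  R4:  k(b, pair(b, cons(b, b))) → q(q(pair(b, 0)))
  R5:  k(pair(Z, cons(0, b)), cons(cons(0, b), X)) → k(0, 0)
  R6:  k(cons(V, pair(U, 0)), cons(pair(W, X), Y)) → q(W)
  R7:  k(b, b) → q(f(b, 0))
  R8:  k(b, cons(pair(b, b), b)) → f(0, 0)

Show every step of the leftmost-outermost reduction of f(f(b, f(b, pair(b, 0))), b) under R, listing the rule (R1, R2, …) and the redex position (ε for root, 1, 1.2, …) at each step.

1. f(f(b, f(b, pair(b, 0))), b)  →  f(b, f(b, pair(b, 0)))   [R2 at ε]
2. f(b, f(b, pair(b, 0)))  →  b   [R2 at ε]

b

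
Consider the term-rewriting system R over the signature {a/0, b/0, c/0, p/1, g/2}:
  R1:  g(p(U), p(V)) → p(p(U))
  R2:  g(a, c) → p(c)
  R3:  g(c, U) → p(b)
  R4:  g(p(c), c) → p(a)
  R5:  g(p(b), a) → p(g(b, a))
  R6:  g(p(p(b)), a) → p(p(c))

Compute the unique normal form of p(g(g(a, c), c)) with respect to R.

1. p(g(g(a, c), c))  →  p(g(p(c), c))   [R2 at 1.1]
2. p(g(p(c), c))  →  p(p(a))   [R4 at 1]

p(p(a))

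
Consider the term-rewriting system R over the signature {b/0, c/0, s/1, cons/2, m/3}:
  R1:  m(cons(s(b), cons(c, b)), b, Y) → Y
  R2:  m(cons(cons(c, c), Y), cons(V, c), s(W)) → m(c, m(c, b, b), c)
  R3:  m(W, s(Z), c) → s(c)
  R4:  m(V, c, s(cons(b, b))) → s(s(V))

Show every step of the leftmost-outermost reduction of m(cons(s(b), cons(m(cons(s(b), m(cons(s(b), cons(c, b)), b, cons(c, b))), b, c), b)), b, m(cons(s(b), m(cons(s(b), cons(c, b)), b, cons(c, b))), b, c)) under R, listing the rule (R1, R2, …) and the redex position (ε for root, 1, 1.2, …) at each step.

1. m(cons(s(b), cons(m(cons(s(b), m(cons(s(b), cons(c, b)), b, cons(c, b))), b, c), b)), b, m(cons(s(b), m(cons(s(b), cons(c, b)), b, cons(c, b))), b, c))  →  m(cons(s(b), cons(m(cons(s(b), cons(c, b)), b, c), b)), b, m(cons(s(b), m(cons(s(b), cons(c, b)), b, cons(c, b))), b, c))   [R1 at 1.2.1.1.2]
2. m(cons(s(b), cons(m(cons(s(b), cons(c, b)), b, c), b)), b, m(cons(s(b), m(cons(s(b), cons(c, b)), b, cons(c, b))), b, c))  →  m(cons(s(b), cons(c, b)), b, m(cons(s(b), m(cons(s(b), cons(c, b)), b, cons(c, b))), b, c))   [R1 at 1.2.1]
3. m(cons(s(b), cons(c, b)), b, m(cons(s(b), m(cons(s(b), cons(c, b)), b, cons(c, b))), b, c))  →  m(cons(s(b), m(cons(s(b), cons(c, b)), b, cons(c, b))), b, c)   [R1 at ε]
4. m(cons(s(b), m(cons(s(b), cons(c, b)), b, cons(c, b))), b, c)  →  m(cons(s(b), cons(c, b)), b, c)   [R1 at 1.2]
5. m(cons(s(b), cons(c, b)), b, c)  →  c   [R1 at ε]

c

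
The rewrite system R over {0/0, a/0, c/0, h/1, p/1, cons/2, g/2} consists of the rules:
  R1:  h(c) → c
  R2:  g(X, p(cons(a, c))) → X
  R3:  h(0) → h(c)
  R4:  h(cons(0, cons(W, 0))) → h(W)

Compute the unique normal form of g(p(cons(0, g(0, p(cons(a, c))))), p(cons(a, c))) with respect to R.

p(cons(0, 0))

1. g(p(cons(0, g(0, p(cons(a, c))))), p(cons(a, c)))  →  p(cons(0, g(0, p(cons(a, c)))))   [R2 at ε]
2. p(cons(0, g(0, p(cons(a, c)))))  →  p(cons(0, 0))   [R2 at 1.2]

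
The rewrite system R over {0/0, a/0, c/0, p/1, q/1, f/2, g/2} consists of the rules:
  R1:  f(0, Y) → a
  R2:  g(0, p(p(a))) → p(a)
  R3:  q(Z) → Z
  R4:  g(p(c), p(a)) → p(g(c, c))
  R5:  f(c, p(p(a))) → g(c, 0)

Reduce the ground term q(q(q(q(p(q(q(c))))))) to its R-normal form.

1. q(q(q(q(p(q(q(c)))))))  →  q(q(q(p(q(q(c))))))   [R3 at ε]
2. q(q(q(p(q(q(c))))))  →  q(q(p(q(q(c)))))   [R3 at ε]
3. q(q(p(q(q(c)))))  →  q(p(q(q(c))))   [R3 at ε]
4. q(p(q(q(c))))  →  p(q(q(c)))   [R3 at ε]
5. p(q(q(c)))  →  p(q(c))   [R3 at 1]
6. p(q(c))  →  p(c)   [R3 at 1]

p(c)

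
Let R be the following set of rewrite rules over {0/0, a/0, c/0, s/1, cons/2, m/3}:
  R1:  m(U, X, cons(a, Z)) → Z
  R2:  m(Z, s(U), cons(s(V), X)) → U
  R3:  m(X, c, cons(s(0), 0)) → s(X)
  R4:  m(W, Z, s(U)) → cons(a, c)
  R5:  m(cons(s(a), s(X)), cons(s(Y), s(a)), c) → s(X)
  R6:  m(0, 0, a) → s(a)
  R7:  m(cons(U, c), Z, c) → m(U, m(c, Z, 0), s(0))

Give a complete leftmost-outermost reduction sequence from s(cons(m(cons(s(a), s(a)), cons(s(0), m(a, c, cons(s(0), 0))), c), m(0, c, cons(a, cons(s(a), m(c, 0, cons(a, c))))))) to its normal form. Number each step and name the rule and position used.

1. s(cons(m(cons(s(a), s(a)), cons(s(0), m(a, c, cons(s(0), 0))), c), m(0, c, cons(a, cons(s(a), m(c, 0, cons(a, c)))))))  →  s(cons(m(cons(s(a), s(a)), cons(s(0), s(a)), c), m(0, c, cons(a, cons(s(a), m(c, 0, cons(a, c)))))))   [R3 at 1.1.2.2]
2. s(cons(m(cons(s(a), s(a)), cons(s(0), s(a)), c), m(0, c, cons(a, cons(s(a), m(c, 0, cons(a, c)))))))  →  s(cons(s(a), m(0, c, cons(a, cons(s(a), m(c, 0, cons(a, c)))))))   [R5 at 1.1]
3. s(cons(s(a), m(0, c, cons(a, cons(s(a), m(c, 0, cons(a, c)))))))  →  s(cons(s(a), cons(s(a), m(c, 0, cons(a, c)))))   [R1 at 1.2]
4. s(cons(s(a), cons(s(a), m(c, 0, cons(a, c)))))  →  s(cons(s(a), cons(s(a), c)))   [R1 at 1.2.2]

s(cons(s(a), cons(s(a), c)))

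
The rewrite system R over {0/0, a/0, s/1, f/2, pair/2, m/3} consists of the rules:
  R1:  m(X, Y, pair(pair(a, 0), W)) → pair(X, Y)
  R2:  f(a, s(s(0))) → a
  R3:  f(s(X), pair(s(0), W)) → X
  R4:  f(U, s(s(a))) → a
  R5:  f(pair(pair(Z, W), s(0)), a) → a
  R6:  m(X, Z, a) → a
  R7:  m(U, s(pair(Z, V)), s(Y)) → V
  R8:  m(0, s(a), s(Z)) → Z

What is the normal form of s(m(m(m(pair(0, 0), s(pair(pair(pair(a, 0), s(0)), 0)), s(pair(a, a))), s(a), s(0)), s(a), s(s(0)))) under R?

1. s(m(m(m(pair(0, 0), s(pair(pair(pair(a, 0), s(0)), 0)), s(pair(a, a))), s(a), s(0)), s(a), s(s(0))))  →  s(m(m(0, s(a), s(0)), s(a), s(s(0))))   [R7 at 1.1.1]
2. s(m(m(0, s(a), s(0)), s(a), s(s(0))))  →  s(m(0, s(a), s(s(0))))   [R8 at 1.1]
3. s(m(0, s(a), s(s(0))))  →  s(s(0))   [R8 at 1]

s(s(0))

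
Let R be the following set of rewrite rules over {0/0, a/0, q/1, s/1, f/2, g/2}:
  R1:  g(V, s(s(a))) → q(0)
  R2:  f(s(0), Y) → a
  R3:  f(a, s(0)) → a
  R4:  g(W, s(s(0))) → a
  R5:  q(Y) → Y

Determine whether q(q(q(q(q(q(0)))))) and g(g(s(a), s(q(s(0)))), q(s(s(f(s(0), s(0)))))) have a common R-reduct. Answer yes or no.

Reduce t₁ = q(q(q(q(q(q(0)))))):
1. q(q(q(q(q(q(0))))))  →  q(q(q(q(q(0)))))   [R5 at ε]
2. q(q(q(q(q(0)))))  →  q(q(q(q(0))))   [R5 at ε]
3. q(q(q(q(0))))  →  q(q(q(0)))   [R5 at ε]
4. q(q(q(0)))  →  q(q(0))   [R5 at ε]
5. q(q(0))  →  q(0)   [R5 at ε]
6. q(0)  →  0   [R5 at ε]

Reduce t₂ = g(g(s(a), s(q(s(0)))), q(s(s(f(s(0), s(0)))))):
1. g(g(s(a), s(q(s(0)))), q(s(s(f(s(0), s(0))))))  →  g(g(s(a), s(s(0))), q(s(s(f(s(0), s(0))))))   [R5 at 1.2.1]
2. g(g(s(a), s(s(0))), q(s(s(f(s(0), s(0))))))  →  g(a, q(s(s(f(s(0), s(0))))))   [R4 at 1]
3. g(a, q(s(s(f(s(0), s(0))))))  →  g(a, s(s(f(s(0), s(0)))))   [R5 at 2]
4. g(a, s(s(f(s(0), s(0)))))  →  g(a, s(s(a)))   [R2 at 2.1.1]
5. g(a, s(s(a)))  →  q(0)   [R1 at ε]
6. q(0)  →  0   [R5 at ε]

yes — NF(t₁) = 0, NF(t₂) = 0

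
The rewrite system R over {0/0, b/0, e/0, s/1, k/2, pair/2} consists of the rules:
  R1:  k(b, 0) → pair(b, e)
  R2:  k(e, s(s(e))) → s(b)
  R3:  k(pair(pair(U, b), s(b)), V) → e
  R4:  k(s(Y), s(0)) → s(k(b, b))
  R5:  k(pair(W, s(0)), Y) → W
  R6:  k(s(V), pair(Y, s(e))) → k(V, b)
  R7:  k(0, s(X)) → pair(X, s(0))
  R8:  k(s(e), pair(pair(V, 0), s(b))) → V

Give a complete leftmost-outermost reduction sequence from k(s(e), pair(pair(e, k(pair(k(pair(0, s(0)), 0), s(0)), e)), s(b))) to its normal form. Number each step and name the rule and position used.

1. k(s(e), pair(pair(e, k(pair(k(pair(0, s(0)), 0), s(0)), e)), s(b)))  →  k(s(e), pair(pair(e, k(pair(0, s(0)), 0)), s(b)))   [R5 at 2.1.2]
2. k(s(e), pair(pair(e, k(pair(0, s(0)), 0)), s(b)))  →  k(s(e), pair(pair(e, 0), s(b)))   [R5 at 2.1.2]
3. k(s(e), pair(pair(e, 0), s(b)))  →  e   [R8 at ε]

e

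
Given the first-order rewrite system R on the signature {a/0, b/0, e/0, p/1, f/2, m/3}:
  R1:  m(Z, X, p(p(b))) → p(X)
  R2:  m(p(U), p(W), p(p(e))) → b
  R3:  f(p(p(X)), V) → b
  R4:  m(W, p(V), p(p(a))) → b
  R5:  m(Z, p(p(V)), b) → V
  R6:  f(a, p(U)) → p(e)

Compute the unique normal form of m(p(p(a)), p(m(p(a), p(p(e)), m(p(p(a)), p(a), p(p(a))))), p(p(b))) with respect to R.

p(p(e))

1. m(p(p(a)), p(m(p(a), p(p(e)), m(p(p(a)), p(a), p(p(a))))), p(p(b)))  →  p(p(m(p(a), p(p(e)), m(p(p(a)), p(a), p(p(a))))))   [R1 at ε]
2. p(p(m(p(a), p(p(e)), m(p(p(a)), p(a), p(p(a))))))  →  p(p(m(p(a), p(p(e)), b)))   [R4 at 1.1.3]
3. p(p(m(p(a), p(p(e)), b)))  →  p(p(e))   [R5 at 1.1]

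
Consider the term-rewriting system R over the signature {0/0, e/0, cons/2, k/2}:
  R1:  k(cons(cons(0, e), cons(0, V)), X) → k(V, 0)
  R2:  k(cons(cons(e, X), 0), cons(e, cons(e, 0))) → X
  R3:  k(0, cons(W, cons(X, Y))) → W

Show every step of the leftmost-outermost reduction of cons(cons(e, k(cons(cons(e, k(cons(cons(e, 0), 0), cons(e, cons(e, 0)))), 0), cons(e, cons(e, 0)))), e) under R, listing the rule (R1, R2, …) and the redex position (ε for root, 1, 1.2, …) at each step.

1. cons(cons(e, k(cons(cons(e, k(cons(cons(e, 0), 0), cons(e, cons(e, 0)))), 0), cons(e, cons(e, 0)))), e)  →  cons(cons(e, k(cons(cons(e, 0), 0), cons(e, cons(e, 0)))), e)   [R2 at 1.2]
2. cons(cons(e, k(cons(cons(e, 0), 0), cons(e, cons(e, 0)))), e)  →  cons(cons(e, 0), e)   [R2 at 1.2]

cons(cons(e, 0), e)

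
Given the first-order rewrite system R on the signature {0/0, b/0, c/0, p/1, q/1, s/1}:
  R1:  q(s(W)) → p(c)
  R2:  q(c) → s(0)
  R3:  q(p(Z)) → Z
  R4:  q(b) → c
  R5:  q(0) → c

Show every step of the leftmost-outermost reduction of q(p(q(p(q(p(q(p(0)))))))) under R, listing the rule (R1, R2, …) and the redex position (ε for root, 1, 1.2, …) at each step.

1. q(p(q(p(q(p(q(p(0))))))))  →  q(p(q(p(q(p(0))))))   [R3 at ε]
2. q(p(q(p(q(p(0))))))  →  q(p(q(p(0))))   [R3 at ε]
3. q(p(q(p(0))))  →  q(p(0))   [R3 at ε]
4. q(p(0))  →  0   [R3 at ε]

0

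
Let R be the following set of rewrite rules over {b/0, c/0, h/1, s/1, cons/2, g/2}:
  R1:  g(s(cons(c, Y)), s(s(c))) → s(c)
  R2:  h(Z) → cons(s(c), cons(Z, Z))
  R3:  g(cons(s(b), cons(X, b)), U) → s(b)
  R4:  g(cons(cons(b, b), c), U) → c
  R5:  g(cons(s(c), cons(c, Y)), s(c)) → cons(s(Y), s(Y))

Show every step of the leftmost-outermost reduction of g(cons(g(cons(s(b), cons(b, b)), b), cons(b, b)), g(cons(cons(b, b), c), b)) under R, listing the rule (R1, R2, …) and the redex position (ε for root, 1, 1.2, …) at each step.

s(b)

1. g(cons(g(cons(s(b), cons(b, b)), b), cons(b, b)), g(cons(cons(b, b), c), b))  →  g(cons(s(b), cons(b, b)), g(cons(cons(b, b), c), b))   [R3 at 1.1]
2. g(cons(s(b), cons(b, b)), g(cons(cons(b, b), c), b))  →  s(b)   [R3 at ε]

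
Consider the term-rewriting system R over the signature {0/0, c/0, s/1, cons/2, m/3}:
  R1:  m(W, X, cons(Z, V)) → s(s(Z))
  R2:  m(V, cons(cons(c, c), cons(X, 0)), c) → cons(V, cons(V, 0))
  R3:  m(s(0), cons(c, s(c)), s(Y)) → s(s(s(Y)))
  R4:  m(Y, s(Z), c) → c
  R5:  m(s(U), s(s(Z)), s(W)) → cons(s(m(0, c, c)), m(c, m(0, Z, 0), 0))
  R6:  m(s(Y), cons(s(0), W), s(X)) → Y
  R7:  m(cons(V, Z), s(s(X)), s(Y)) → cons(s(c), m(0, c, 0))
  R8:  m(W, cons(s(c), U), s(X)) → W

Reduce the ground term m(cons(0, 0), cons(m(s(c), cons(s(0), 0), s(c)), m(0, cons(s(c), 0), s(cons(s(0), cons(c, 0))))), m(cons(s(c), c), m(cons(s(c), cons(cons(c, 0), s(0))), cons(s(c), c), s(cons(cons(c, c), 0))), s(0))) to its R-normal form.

s(s(s(c)))

1. m(cons(0, 0), cons(m(s(c), cons(s(0), 0), s(c)), m(0, cons(s(c), 0), s(cons(s(0), cons(c, 0))))), m(cons(s(c), c), m(cons(s(c), cons(cons(c, 0), s(0))), cons(s(c), c), s(cons(cons(c, c), 0))), s(0)))  →  m(cons(0, 0), cons(c, m(0, cons(s(c), 0), s(cons(s(0), cons(c, 0))))), m(cons(s(c), c), m(cons(s(c), cons(cons(c, 0), s(0))), cons(s(c), c), s(cons(cons(c, c), 0))), s(0)))   [R6 at 2.1]
2. m(cons(0, 0), cons(c, m(0, cons(s(c), 0), s(cons(s(0), cons(c, 0))))), m(cons(s(c), c), m(cons(s(c), cons(cons(c, 0), s(0))), cons(s(c), c), s(cons(cons(c, c), 0))), s(0)))  →  m(cons(0, 0), cons(c, 0), m(cons(s(c), c), m(cons(s(c), cons(cons(c, 0), s(0))), cons(s(c), c), s(cons(cons(c, c), 0))), s(0)))   [R8 at 2.2]
3. m(cons(0, 0), cons(c, 0), m(cons(s(c), c), m(cons(s(c), cons(cons(c, 0), s(0))), cons(s(c), c), s(cons(cons(c, c), 0))), s(0)))  →  m(cons(0, 0), cons(c, 0), m(cons(s(c), c), cons(s(c), cons(cons(c, 0), s(0))), s(0)))   [R8 at 3.2]
4. m(cons(0, 0), cons(c, 0), m(cons(s(c), c), cons(s(c), cons(cons(c, 0), s(0))), s(0)))  →  m(cons(0, 0), cons(c, 0), cons(s(c), c))   [R8 at 3]
5. m(cons(0, 0), cons(c, 0), cons(s(c), c))  →  s(s(s(c)))   [R1 at ε]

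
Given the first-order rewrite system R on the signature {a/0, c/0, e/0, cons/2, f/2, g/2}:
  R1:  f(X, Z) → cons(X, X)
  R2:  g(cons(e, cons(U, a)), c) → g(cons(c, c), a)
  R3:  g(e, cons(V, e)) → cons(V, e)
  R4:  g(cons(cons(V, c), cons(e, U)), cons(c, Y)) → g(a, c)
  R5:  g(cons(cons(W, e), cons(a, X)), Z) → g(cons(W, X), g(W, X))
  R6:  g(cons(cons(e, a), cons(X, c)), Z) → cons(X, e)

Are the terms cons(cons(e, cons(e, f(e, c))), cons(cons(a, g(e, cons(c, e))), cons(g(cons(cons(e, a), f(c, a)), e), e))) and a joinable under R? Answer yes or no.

no — NF(t₁) = cons(cons(e, cons(e, cons(e, e))), cons(cons(a, cons(c, e)), cons(cons(c, e), e))), NF(t₂) = a

Reduce t₁ = cons(cons(e, cons(e, f(e, c))), cons(cons(a, g(e, cons(c, e))), cons(g(cons(cons(e, a), f(c, a)), e), e))):
1. cons(cons(e, cons(e, f(e, c))), cons(cons(a, g(e, cons(c, e))), cons(g(cons(cons(e, a), f(c, a)), e), e)))  →  cons(cons(e, cons(e, cons(e, e))), cons(cons(a, g(e, cons(c, e))), cons(g(cons(cons(e, a), f(c, a)), e), e)))   [R1 at 1.2.2]
2. cons(cons(e, cons(e, cons(e, e))), cons(cons(a, g(e, cons(c, e))), cons(g(cons(cons(e, a), f(c, a)), e), e)))  →  cons(cons(e, cons(e, cons(e, e))), cons(cons(a, cons(c, e)), cons(g(cons(cons(e, a), f(c, a)), e), e)))   [R3 at 2.1.2]
3. cons(cons(e, cons(e, cons(e, e))), cons(cons(a, cons(c, e)), cons(g(cons(cons(e, a), f(c, a)), e), e)))  →  cons(cons(e, cons(e, cons(e, e))), cons(cons(a, cons(c, e)), cons(g(cons(cons(e, a), cons(c, c)), e), e)))   [R1 at 2.2.1.1.2]
4. cons(cons(e, cons(e, cons(e, e))), cons(cons(a, cons(c, e)), cons(g(cons(cons(e, a), cons(c, c)), e), e)))  →  cons(cons(e, cons(e, cons(e, e))), cons(cons(a, cons(c, e)), cons(cons(c, e), e)))   [R6 at 2.2.1]

Reduce t₂ = a:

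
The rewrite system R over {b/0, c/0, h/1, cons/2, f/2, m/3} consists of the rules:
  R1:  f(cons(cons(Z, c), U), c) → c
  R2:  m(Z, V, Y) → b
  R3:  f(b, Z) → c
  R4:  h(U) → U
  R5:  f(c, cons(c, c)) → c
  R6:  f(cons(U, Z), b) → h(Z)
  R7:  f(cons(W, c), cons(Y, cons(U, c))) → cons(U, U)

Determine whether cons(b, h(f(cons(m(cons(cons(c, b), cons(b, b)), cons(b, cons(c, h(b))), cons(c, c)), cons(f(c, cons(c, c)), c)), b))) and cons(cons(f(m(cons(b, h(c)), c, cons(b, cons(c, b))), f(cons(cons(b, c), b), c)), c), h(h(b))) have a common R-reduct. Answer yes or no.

Reduce t₁ = cons(b, h(f(cons(m(cons(cons(c, b), cons(b, b)), cons(b, cons(c, h(b))), cons(c, c)), cons(f(c, cons(c, c)), c)), b))):
1. cons(b, h(f(cons(m(cons(cons(c, b), cons(b, b)), cons(b, cons(c, h(b))), cons(c, c)), cons(f(c, cons(c, c)), c)), b)))  →  cons(b, f(cons(m(cons(cons(c, b), cons(b, b)), cons(b, cons(c, h(b))), cons(c, c)), cons(f(c, cons(c, c)), c)), b))   [R4 at 2]
2. cons(b, f(cons(m(cons(cons(c, b), cons(b, b)), cons(b, cons(c, h(b))), cons(c, c)), cons(f(c, cons(c, c)), c)), b))  →  cons(b, h(cons(f(c, cons(c, c)), c)))   [R6 at 2]
3. cons(b, h(cons(f(c, cons(c, c)), c)))  →  cons(b, cons(f(c, cons(c, c)), c))   [R4 at 2]
4. cons(b, cons(f(c, cons(c, c)), c))  →  cons(b, cons(c, c))   [R5 at 2.1]

Reduce t₂ = cons(cons(f(m(cons(b, h(c)), c, cons(b, cons(c, b))), f(cons(cons(b, c), b), c)), c), h(h(b))):
1. cons(cons(f(m(cons(b, h(c)), c, cons(b, cons(c, b))), f(cons(cons(b, c), b), c)), c), h(h(b)))  →  cons(cons(f(b, f(cons(cons(b, c), b), c)), c), h(h(b)))   [R2 at 1.1.1]
2. cons(cons(f(b, f(cons(cons(b, c), b), c)), c), h(h(b)))  →  cons(cons(c, c), h(h(b)))   [R3 at 1.1]
3. cons(cons(c, c), h(h(b)))  →  cons(cons(c, c), h(b))   [R4 at 2]
4. cons(cons(c, c), h(b))  →  cons(cons(c, c), b)   [R4 at 2]

no — NF(t₁) = cons(b, cons(c, c)), NF(t₂) = cons(cons(c, c), b)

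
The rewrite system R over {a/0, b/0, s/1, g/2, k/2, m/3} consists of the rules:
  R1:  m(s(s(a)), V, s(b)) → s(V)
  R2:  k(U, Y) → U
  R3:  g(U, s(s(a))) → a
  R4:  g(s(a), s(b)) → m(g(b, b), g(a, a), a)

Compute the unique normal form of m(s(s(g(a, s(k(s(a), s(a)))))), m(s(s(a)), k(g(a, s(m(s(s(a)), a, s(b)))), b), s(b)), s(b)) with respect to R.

1. m(s(s(g(a, s(k(s(a), s(a)))))), m(s(s(a)), k(g(a, s(m(s(s(a)), a, s(b)))), b), s(b)), s(b))  →  m(s(s(g(a, s(s(a))))), m(s(s(a)), k(g(a, s(m(s(s(a)), a, s(b)))), b), s(b)), s(b))   [R2 at 1.1.1.2.1]
2. m(s(s(g(a, s(s(a))))), m(s(s(a)), k(g(a, s(m(s(s(a)), a, s(b)))), b), s(b)), s(b))  →  m(s(s(a)), m(s(s(a)), k(g(a, s(m(s(s(a)), a, s(b)))), b), s(b)), s(b))   [R3 at 1.1.1]
3. m(s(s(a)), m(s(s(a)), k(g(a, s(m(s(s(a)), a, s(b)))), b), s(b)), s(b))  →  s(m(s(s(a)), k(g(a, s(m(s(s(a)), a, s(b)))), b), s(b)))   [R1 at ε]
4. s(m(s(s(a)), k(g(a, s(m(s(s(a)), a, s(b)))), b), s(b)))  →  s(s(k(g(a, s(m(s(s(a)), a, s(b)))), b)))   [R1 at 1]
5. s(s(k(g(a, s(m(s(s(a)), a, s(b)))), b)))  →  s(s(g(a, s(m(s(s(a)), a, s(b))))))   [R2 at 1.1]
6. s(s(g(a, s(m(s(s(a)), a, s(b))))))  →  s(s(g(a, s(s(a)))))   [R1 at 1.1.2.1]
7. s(s(g(a, s(s(a)))))  →  s(s(a))   [R3 at 1.1]

s(s(a))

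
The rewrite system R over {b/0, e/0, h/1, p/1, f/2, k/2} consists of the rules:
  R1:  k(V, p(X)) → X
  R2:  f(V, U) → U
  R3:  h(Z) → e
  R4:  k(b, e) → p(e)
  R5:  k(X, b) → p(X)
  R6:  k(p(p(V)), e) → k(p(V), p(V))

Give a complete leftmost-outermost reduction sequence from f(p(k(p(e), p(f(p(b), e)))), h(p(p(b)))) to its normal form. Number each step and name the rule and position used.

e

1. f(p(k(p(e), p(f(p(b), e)))), h(p(p(b))))  →  h(p(p(b)))   [R2 at ε]
2. h(p(p(b)))  →  e   [R3 at ε]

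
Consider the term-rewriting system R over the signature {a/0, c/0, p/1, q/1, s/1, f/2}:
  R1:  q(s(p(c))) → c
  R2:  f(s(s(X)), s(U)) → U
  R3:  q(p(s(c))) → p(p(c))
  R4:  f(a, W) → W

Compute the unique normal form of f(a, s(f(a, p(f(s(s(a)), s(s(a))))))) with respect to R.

s(p(s(a)))

1. f(a, s(f(a, p(f(s(s(a)), s(s(a)))))))  →  s(f(a, p(f(s(s(a)), s(s(a))))))   [R4 at ε]
2. s(f(a, p(f(s(s(a)), s(s(a))))))  →  s(p(f(s(s(a)), s(s(a)))))   [R4 at 1]
3. s(p(f(s(s(a)), s(s(a)))))  →  s(p(s(a)))   [R2 at 1.1]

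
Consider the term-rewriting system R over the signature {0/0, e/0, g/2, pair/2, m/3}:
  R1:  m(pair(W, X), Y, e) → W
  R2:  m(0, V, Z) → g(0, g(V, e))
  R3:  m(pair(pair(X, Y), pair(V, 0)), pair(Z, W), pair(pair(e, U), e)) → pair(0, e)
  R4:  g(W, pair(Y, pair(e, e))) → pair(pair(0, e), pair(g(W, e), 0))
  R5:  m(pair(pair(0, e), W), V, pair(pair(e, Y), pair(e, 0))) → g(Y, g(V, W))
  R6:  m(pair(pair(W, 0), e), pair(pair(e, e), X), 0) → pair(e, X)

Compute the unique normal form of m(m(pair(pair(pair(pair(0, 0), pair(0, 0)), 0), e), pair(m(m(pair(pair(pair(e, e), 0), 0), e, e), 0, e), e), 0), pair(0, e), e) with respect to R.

e

1. m(m(pair(pair(pair(pair(0, 0), pair(0, 0)), 0), e), pair(m(m(pair(pair(pair(e, e), 0), 0), e, e), 0, e), e), 0), pair(0, e), e)  →  m(m(pair(pair(pair(pair(0, 0), pair(0, 0)), 0), e), pair(m(pair(pair(e, e), 0), 0, e), e), 0), pair(0, e), e)   [R1 at 1.2.1.1]
2. m(m(pair(pair(pair(pair(0, 0), pair(0, 0)), 0), e), pair(m(pair(pair(e, e), 0), 0, e), e), 0), pair(0, e), e)  →  m(m(pair(pair(pair(pair(0, 0), pair(0, 0)), 0), e), pair(pair(e, e), e), 0), pair(0, e), e)   [R1 at 1.2.1]
3. m(m(pair(pair(pair(pair(0, 0), pair(0, 0)), 0), e), pair(pair(e, e), e), 0), pair(0, e), e)  →  m(pair(e, e), pair(0, e), e)   [R6 at 1]
4. m(pair(e, e), pair(0, e), e)  →  e   [R1 at ε]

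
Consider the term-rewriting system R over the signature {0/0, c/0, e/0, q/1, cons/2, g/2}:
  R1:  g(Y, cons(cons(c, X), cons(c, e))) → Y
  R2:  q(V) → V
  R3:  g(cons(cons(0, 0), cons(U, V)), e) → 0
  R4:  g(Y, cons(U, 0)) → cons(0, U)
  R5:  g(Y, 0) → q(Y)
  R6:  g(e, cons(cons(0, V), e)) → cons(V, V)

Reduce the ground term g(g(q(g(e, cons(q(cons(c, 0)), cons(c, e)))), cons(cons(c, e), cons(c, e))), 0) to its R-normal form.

1. g(g(q(g(e, cons(q(cons(c, 0)), cons(c, e)))), cons(cons(c, e), cons(c, e))), 0)  →  q(g(q(g(e, cons(q(cons(c, 0)), cons(c, e)))), cons(cons(c, e), cons(c, e))))   [R5 at ε]
2. q(g(q(g(e, cons(q(cons(c, 0)), cons(c, e)))), cons(cons(c, e), cons(c, e))))  →  g(q(g(e, cons(q(cons(c, 0)), cons(c, e)))), cons(cons(c, e), cons(c, e)))   [R2 at ε]
3. g(q(g(e, cons(q(cons(c, 0)), cons(c, e)))), cons(cons(c, e), cons(c, e)))  →  q(g(e, cons(q(cons(c, 0)), cons(c, e))))   [R1 at ε]
4. q(g(e, cons(q(cons(c, 0)), cons(c, e))))  →  g(e, cons(q(cons(c, 0)), cons(c, e)))   [R2 at ε]
5. g(e, cons(q(cons(c, 0)), cons(c, e)))  →  g(e, cons(cons(c, 0), cons(c, e)))   [R2 at 2.1]
6. g(e, cons(cons(c, 0), cons(c, e)))  →  e   [R1 at ε]

e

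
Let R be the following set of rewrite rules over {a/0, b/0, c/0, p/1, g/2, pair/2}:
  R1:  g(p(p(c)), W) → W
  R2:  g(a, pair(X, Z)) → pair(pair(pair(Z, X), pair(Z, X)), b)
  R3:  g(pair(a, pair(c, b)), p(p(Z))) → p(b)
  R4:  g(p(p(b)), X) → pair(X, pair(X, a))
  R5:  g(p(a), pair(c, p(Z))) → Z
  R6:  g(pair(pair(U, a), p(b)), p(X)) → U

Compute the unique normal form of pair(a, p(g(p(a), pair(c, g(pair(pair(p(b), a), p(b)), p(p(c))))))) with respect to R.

1. pair(a, p(g(p(a), pair(c, g(pair(pair(p(b), a), p(b)), p(p(c)))))))  →  pair(a, p(g(p(a), pair(c, p(b)))))   [R6 at 2.1.2.2]
2. pair(a, p(g(p(a), pair(c, p(b)))))  →  pair(a, p(b))   [R5 at 2.1]

pair(a, p(b))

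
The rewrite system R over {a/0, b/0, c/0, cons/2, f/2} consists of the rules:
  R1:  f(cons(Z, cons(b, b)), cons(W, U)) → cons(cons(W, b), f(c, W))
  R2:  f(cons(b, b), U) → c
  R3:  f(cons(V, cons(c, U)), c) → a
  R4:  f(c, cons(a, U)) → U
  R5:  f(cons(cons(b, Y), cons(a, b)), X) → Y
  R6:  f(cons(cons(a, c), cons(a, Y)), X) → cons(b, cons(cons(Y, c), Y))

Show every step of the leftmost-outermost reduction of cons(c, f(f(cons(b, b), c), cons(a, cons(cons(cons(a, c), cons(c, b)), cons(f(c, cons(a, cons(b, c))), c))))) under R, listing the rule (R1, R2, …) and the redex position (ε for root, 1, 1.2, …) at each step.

cons(c, cons(cons(cons(a, c), cons(c, b)), cons(cons(b, c), c)))

1. cons(c, f(f(cons(b, b), c), cons(a, cons(cons(cons(a, c), cons(c, b)), cons(f(c, cons(a, cons(b, c))), c)))))  →  cons(c, f(c, cons(a, cons(cons(cons(a, c), cons(c, b)), cons(f(c, cons(a, cons(b, c))), c)))))   [R2 at 2.1]
2. cons(c, f(c, cons(a, cons(cons(cons(a, c), cons(c, b)), cons(f(c, cons(a, cons(b, c))), c)))))  →  cons(c, cons(cons(cons(a, c), cons(c, b)), cons(f(c, cons(a, cons(b, c))), c)))   [R4 at 2]
3. cons(c, cons(cons(cons(a, c), cons(c, b)), cons(f(c, cons(a, cons(b, c))), c)))  →  cons(c, cons(cons(cons(a, c), cons(c, b)), cons(cons(b, c), c)))   [R4 at 2.2.1]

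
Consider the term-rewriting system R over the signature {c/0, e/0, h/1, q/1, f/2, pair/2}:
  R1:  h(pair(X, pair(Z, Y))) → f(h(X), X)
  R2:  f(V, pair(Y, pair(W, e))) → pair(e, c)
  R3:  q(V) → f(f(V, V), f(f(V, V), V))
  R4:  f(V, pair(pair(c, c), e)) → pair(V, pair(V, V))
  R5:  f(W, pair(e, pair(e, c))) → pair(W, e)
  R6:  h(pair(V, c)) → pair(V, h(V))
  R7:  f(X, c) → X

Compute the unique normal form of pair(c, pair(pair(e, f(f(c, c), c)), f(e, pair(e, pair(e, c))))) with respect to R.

1. pair(c, pair(pair(e, f(f(c, c), c)), f(e, pair(e, pair(e, c)))))  →  pair(c, pair(pair(e, f(c, c)), f(e, pair(e, pair(e, c)))))   [R7 at 2.1.2]
2. pair(c, pair(pair(e, f(c, c)), f(e, pair(e, pair(e, c)))))  →  pair(c, pair(pair(e, c), f(e, pair(e, pair(e, c)))))   [R7 at 2.1.2]
3. pair(c, pair(pair(e, c), f(e, pair(e, pair(e, c)))))  →  pair(c, pair(pair(e, c), pair(e, e)))   [R5 at 2.2]

pair(c, pair(pair(e, c), pair(e, e)))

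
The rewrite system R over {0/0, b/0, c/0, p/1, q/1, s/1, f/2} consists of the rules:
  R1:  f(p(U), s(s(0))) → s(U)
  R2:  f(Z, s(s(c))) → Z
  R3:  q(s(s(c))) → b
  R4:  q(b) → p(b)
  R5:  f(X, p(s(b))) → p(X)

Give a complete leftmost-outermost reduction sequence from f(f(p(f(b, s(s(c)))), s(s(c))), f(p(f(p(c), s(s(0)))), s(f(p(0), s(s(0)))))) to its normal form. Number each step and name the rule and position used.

1. f(f(p(f(b, s(s(c)))), s(s(c))), f(p(f(p(c), s(s(0)))), s(f(p(0), s(s(0))))))  →  f(p(f(b, s(s(c)))), f(p(f(p(c), s(s(0)))), s(f(p(0), s(s(0))))))   [R2 at 1]
2. f(p(f(b, s(s(c)))), f(p(f(p(c), s(s(0)))), s(f(p(0), s(s(0))))))  →  f(p(b), f(p(f(p(c), s(s(0)))), s(f(p(0), s(s(0))))))   [R2 at 1.1]
3. f(p(b), f(p(f(p(c), s(s(0)))), s(f(p(0), s(s(0))))))  →  f(p(b), f(p(s(c)), s(f(p(0), s(s(0))))))   [R1 at 2.1.1]
4. f(p(b), f(p(s(c)), s(f(p(0), s(s(0))))))  →  f(p(b), f(p(s(c)), s(s(0))))   [R1 at 2.2.1]
5. f(p(b), f(p(s(c)), s(s(0))))  →  f(p(b), s(s(c)))   [R1 at 2]
6. f(p(b), s(s(c)))  →  p(b)   [R2 at ε]

p(b)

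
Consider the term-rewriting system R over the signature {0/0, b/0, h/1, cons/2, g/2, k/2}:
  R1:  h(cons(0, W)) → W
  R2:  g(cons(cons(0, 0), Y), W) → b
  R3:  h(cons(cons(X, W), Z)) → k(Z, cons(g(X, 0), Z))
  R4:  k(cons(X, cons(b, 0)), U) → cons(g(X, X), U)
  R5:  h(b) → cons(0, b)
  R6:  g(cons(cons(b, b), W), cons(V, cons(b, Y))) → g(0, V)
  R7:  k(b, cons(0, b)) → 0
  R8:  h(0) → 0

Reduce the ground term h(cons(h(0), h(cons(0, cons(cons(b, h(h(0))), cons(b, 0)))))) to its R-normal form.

1. h(cons(h(0), h(cons(0, cons(cons(b, h(h(0))), cons(b, 0))))))  →  h(cons(0, h(cons(0, cons(cons(b, h(h(0))), cons(b, 0))))))   [R8 at 1.1]
2. h(cons(0, h(cons(0, cons(cons(b, h(h(0))), cons(b, 0))))))  →  h(cons(0, cons(cons(b, h(h(0))), cons(b, 0))))   [R1 at ε]
3. h(cons(0, cons(cons(b, h(h(0))), cons(b, 0))))  →  cons(cons(b, h(h(0))), cons(b, 0))   [R1 at ε]
4. cons(cons(b, h(h(0))), cons(b, 0))  →  cons(cons(b, h(0)), cons(b, 0))   [R8 at 1.2.1]
5. cons(cons(b, h(0)), cons(b, 0))  →  cons(cons(b, 0), cons(b, 0))   [R8 at 1.2]

cons(cons(b, 0), cons(b, 0))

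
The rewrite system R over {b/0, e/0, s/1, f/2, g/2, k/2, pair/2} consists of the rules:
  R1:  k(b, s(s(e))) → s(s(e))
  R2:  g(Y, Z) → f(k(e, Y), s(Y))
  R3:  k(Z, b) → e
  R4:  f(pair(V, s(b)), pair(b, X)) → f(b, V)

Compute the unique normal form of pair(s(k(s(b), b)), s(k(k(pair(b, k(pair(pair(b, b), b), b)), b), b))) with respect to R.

1. pair(s(k(s(b), b)), s(k(k(pair(b, k(pair(pair(b, b), b), b)), b), b)))  →  pair(s(e), s(k(k(pair(b, k(pair(pair(b, b), b), b)), b), b)))   [R3 at 1.1]
2. pair(s(e), s(k(k(pair(b, k(pair(pair(b, b), b), b)), b), b)))  →  pair(s(e), s(e))   [R3 at 2.1]

pair(s(e), s(e))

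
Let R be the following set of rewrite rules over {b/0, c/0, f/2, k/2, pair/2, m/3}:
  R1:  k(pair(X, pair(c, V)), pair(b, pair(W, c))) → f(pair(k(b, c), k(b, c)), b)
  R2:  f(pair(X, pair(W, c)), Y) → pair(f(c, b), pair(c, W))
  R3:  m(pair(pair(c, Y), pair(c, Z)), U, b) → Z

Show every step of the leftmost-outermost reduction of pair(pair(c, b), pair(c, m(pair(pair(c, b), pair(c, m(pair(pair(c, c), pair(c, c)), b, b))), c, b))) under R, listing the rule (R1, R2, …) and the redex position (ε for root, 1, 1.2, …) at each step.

pair(pair(c, b), pair(c, c))

1. pair(pair(c, b), pair(c, m(pair(pair(c, b), pair(c, m(pair(pair(c, c), pair(c, c)), b, b))), c, b)))  →  pair(pair(c, b), pair(c, m(pair(pair(c, c), pair(c, c)), b, b)))   [R3 at 2.2]
2. pair(pair(c, b), pair(c, m(pair(pair(c, c), pair(c, c)), b, b)))  →  pair(pair(c, b), pair(c, c))   [R3 at 2.2]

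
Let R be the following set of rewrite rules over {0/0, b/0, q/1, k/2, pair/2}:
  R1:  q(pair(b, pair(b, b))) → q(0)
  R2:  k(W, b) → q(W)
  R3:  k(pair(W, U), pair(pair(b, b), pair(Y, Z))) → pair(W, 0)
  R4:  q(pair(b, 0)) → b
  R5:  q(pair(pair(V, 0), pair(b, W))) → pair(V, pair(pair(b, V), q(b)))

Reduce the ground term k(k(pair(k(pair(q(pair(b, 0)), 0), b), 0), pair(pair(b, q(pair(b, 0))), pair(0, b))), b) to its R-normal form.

1. k(k(pair(k(pair(q(pair(b, 0)), 0), b), 0), pair(pair(b, q(pair(b, 0))), pair(0, b))), b)  →  q(k(pair(k(pair(q(pair(b, 0)), 0), b), 0), pair(pair(b, q(pair(b, 0))), pair(0, b))))   [R2 at ε]
2. q(k(pair(k(pair(q(pair(b, 0)), 0), b), 0), pair(pair(b, q(pair(b, 0))), pair(0, b))))  →  q(k(pair(q(pair(q(pair(b, 0)), 0)), 0), pair(pair(b, q(pair(b, 0))), pair(0, b))))   [R2 at 1.1.1]
3. q(k(pair(q(pair(q(pair(b, 0)), 0)), 0), pair(pair(b, q(pair(b, 0))), pair(0, b))))  →  q(k(pair(q(pair(b, 0)), 0), pair(pair(b, q(pair(b, 0))), pair(0, b))))   [R4 at 1.1.1.1.1]
4. q(k(pair(q(pair(b, 0)), 0), pair(pair(b, q(pair(b, 0))), pair(0, b))))  →  q(k(pair(b, 0), pair(pair(b, q(pair(b, 0))), pair(0, b))))   [R4 at 1.1.1]
5. q(k(pair(b, 0), pair(pair(b, q(pair(b, 0))), pair(0, b))))  →  q(k(pair(b, 0), pair(pair(b, b), pair(0, b))))   [R4 at 1.2.1.2]
6. q(k(pair(b, 0), pair(pair(b, b), pair(0, b))))  →  q(pair(b, 0))   [R3 at 1]
7. q(pair(b, 0))  →  b   [R4 at ε]

b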